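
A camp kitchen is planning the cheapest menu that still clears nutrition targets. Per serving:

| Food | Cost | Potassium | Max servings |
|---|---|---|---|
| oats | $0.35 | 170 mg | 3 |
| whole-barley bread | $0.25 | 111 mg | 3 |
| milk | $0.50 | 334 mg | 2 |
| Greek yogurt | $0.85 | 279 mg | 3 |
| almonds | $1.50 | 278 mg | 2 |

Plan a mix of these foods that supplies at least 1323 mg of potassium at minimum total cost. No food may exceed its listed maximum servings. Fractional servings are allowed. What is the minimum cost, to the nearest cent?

Cost per mg of potassium: milk $0.0015, oats $0.0021, whole-barley bread $0.0023, Greek yogurt $0.0030, almonds $0.0054.
Take 2 servings of milk: +668.0 mg potassium for $1.00 (total $1.00, still need 655.0 mg).
Take 3 servings of oats: +510.0 mg potassium for $1.05 (total $2.05, still need 145.0 mg).
Take 1.306 servings of whole-barley bread: +145.0 mg potassium for $0.33 (total $2.38, still need 0.0 mg).
Filling from the cheapest source first is optimal under one linear minimum: $2.38.

$2.38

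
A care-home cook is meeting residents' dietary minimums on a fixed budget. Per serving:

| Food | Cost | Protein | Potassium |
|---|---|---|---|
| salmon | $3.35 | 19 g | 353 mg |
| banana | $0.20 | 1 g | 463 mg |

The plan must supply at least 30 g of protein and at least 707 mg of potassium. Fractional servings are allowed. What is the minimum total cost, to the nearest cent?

$5.30

This is a tiny linear program; its minimum lies at a vertex of the feasible set. List the vertices and price them.
salmon only: max(30/19, 707/353) = 2.003 servings → $6.71.
banana only: max(30/1, 707/463) = 30 servings → $6.00.
salmon + banana with both tight: 1.561 servings and 0.3367 servings → $5.30.
So the least-cost plan costs $5.30.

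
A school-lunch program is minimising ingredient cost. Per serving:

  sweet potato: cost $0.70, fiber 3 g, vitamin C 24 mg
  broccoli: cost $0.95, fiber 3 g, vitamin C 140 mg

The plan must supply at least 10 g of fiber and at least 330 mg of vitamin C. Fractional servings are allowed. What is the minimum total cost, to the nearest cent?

$2.87

sweet potato only: max(10/3, 330/24) = 13.75 servings → $9.62.
broccoli only: max(10/3, 330/140) = 3.333 servings → $3.17.
sweet potato + broccoli with both tight: 1.178 servings and 2.155 servings → $2.87.
The minimum over all feasible corners is $2.87.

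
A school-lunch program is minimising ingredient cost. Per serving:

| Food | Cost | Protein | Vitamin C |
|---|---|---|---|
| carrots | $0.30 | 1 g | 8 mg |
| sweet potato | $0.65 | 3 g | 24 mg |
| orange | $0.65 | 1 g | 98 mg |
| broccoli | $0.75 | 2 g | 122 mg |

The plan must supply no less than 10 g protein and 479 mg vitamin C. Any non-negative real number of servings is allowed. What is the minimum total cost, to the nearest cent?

Two binding constraints pin down two serving amounts, so the optimal mix uses at most two foods. The candidates are each food alone (scaled to the tighter of protein/vitamin C) and each pair with both constraints tight.
carrots only: max(10/1, 479/8) = 59.88 servings → $17.96.
sweet potato only: max(10/3, 479/24) = 19.96 servings → $12.97.
orange only: max(10/1, 479/98) = 10 servings → $6.50.
broccoli only: max(10/2, 479/122) = 5 servings → $3.75.
carrots + sweet potato (both tight): parallel constraints — no distinct corner.
carrots + orange with both tight: 5.567 servings and 4.433 servings → $4.55.
carrots + broccoli with both tight: 2.472 servings and 3.764 servings → $3.56.
sweet potato + orange with both tight: 1.856 servings and 4.433 servings → $4.09.
sweet potato + broccoli with both tight: 0.8239 servings and 3.764 servings → $3.36.
orange + broccoli: intersection lies outside the first quadrant.
Cheapest feasible corner: $3.36.

$3.36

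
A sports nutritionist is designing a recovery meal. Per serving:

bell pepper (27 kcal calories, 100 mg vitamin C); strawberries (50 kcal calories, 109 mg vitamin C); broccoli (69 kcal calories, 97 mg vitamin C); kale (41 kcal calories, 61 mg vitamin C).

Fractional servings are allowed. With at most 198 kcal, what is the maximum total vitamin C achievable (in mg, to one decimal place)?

733.3 mg

Vitamin C per kcal: bell pepper 3.704, strawberries 2.18, kale 1.488, broccoli 1.406.
With no serving limits, spend the whole calories allowance on bell pepper: 198 kcal / 27 kcal × 100 mg = 733.3 mg.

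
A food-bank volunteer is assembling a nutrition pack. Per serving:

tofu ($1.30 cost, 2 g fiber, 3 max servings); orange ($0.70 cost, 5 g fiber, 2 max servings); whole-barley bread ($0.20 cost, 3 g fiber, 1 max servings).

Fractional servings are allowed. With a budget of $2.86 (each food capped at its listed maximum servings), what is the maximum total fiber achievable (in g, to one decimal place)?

Fiber per dollar: whole-barley bread 15, orange 7.143, tofu 1.538.
Take 1 serving of whole-barley bread: spends $0.20, +3.0 g fiber (running total 3.0 g).
Take 2 servings of orange: spends $1.40, +10.0 g fiber (running total 13.0 g).
Take 0.9692 servings of tofu: spends $1.26, +1.9 g fiber (running total 14.9 g).
Filling greedily by fiber-per-dollar is optimal for one linear limit, giving 14.9 g.

14.9 g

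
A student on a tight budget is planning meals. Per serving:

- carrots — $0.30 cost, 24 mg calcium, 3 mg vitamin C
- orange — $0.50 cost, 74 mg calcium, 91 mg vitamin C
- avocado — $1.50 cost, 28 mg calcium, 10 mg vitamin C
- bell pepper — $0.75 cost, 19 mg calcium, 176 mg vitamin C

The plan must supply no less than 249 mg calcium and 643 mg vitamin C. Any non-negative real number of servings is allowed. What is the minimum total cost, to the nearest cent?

$3.05

At the optimum either one food covers both requirements or two foods hit both targets exactly; no other combination can be cheaper.
carrots only: max(249/24, 643/3) = 214.3 servings → $64.30.
orange only: max(249/74, 643/91) = 7.066 servings → $3.53.
avocado only: max(249/28, 643/10) = 64.3 servings → $96.45.
bell pepper only: max(249/19, 643/176) = 13.11 servings → $9.83.
carrots + orange: the both-tight solution has a negative serving — not a feasible corner.
carrots + avocado: intersection lies outside the first quadrant.
carrots + bell pepper with both tight: 7.585 servings and 3.524 servings → $4.92.
orange + avocado with both targets exact would need a negative amount; discard.
orange + bell pepper with both tight: 2.798 servings and 2.207 servings → $3.05.
avocado + bell pepper with both tight: 6.671 servings and 3.274 servings → $12.46.
Cheapest feasible corner: $3.05.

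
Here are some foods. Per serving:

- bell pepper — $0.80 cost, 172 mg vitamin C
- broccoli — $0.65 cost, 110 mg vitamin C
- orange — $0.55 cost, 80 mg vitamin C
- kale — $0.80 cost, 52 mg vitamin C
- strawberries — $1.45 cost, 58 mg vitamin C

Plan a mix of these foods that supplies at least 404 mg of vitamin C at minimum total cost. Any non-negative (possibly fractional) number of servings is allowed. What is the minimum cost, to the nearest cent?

$1.88

Cost per mg of vitamin C: bell pepper $0.0047, broccoli $0.0059, orange $0.0069, kale $0.0154, strawberries $0.0250.
With no serving limits, use only bell pepper: 404 mg / 172 mg = 2.349 servings × $0.80 = $1.88.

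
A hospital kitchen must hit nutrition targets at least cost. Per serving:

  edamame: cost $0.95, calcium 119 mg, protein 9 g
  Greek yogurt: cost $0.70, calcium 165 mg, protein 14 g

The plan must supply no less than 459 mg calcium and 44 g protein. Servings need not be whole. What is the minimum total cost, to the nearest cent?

For a min-cost LP with two ≥-constraints, a basic feasible solution has at most two positive variables.
edamame only: max(459/119, 44/9) = 4.889 servings → $4.64.
Greek yogurt only: max(459/165, 44/14) = 3.143 servings → $2.20.
edamame + Greek yogurt with both targets exact would need a negative amount; discard.
Cheapest feasible corner: $2.20.

$2.20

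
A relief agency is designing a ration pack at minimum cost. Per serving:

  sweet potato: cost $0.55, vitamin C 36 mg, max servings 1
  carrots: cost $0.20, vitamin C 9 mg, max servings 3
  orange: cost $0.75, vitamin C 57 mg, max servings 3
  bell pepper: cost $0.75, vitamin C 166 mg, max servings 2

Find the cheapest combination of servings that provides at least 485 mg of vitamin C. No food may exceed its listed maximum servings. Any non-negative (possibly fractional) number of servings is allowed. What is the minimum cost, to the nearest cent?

Cost per mg of vitamin C: bell pepper $0.0045, orange $0.0132, sweet potato $0.0153, carrots $0.0222.
Take 2 servings of bell pepper: +332.0 mg vitamin C for $1.50 (total $1.50, still need 153.0 mg).
Take 2.684 servings of orange: +153.0 mg vitamin C for $2.01 (total $3.51, still need 0.0 mg).
Filling from the cheapest source first is optimal under one linear minimum: $3.51.

$3.51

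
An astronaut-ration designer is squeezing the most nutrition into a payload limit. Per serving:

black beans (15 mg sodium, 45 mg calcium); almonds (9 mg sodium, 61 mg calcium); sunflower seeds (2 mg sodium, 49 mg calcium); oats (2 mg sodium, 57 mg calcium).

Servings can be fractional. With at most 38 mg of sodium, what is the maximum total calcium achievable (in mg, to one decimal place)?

Calcium per mg sodium: oats 28.5, sunflower seeds 24.5, almonds 6.778, black beans 3.
With no serving limits, spend the whole sodium allowance on oats: 38 mg / 2 mg × 57 mg = 1083.0 mg.

1083.0 mg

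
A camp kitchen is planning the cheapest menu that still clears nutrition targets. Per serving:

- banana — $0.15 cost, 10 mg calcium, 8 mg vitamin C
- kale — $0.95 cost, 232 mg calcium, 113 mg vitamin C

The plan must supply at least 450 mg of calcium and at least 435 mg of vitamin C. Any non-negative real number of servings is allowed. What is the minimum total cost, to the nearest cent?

$3.66

banana only: max(450/10, 435/8) = 54.38 servings → $8.16.
kale only: max(450/232, 435/113) = 3.85 servings → $3.66.
banana + kale: intersection lies outside the first quadrant.
The minimum over all feasible corners is $3.66.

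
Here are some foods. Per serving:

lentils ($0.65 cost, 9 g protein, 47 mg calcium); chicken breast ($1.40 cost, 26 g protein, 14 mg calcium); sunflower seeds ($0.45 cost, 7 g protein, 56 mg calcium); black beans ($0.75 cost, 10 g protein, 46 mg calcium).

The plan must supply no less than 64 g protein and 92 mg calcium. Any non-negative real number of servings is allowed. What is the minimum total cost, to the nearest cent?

$3.53

For a min-cost LP with two ≥-constraints, a basic feasible solution has at most two positive variables.
lentils only: max(64/9, 92/47) = 7.111 servings → $4.62.
chicken breast only: max(64/26, 92/14) = 6.571 servings → $9.20.
sunflower seeds only: max(64/7, 92/56) = 9.143 servings → $4.11.
black beans only: max(64/10, 92/46) = 6.4 servings → $4.80.
lentils + chicken breast with both tight: 1.365 servings and 1.989 servings → $3.67.
lentils + sunflower seeds: the both-tight solution has a negative serving — not a feasible corner.
lentils + black beans: the both-tight solution has a negative serving — not a feasible corner.
chicken breast + sunflower seeds with both tight: 2.165 servings and 1.102 servings → $3.53.
chicken breast + black beans with both tight: 1.917 servings and 1.417 servings → $3.75.
sunflower seeds + black beans with both targets exact would need a negative amount; discard.
So the least-cost plan costs $3.53.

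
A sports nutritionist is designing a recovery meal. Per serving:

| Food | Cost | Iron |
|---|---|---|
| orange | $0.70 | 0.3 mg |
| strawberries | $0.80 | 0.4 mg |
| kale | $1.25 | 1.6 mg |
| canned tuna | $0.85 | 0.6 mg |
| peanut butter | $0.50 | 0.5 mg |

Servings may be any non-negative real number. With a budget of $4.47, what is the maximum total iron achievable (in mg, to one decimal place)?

Iron per dollar: kale 1.28, peanut butter 1, canned tuna 0.7059, strawberries 0.5, orange 0.4286.
With no serving limits, spend the whole cost allowance on kale: $4.47 / $1.25 × 1.6 mg = 5.7 mg.

5.7 mg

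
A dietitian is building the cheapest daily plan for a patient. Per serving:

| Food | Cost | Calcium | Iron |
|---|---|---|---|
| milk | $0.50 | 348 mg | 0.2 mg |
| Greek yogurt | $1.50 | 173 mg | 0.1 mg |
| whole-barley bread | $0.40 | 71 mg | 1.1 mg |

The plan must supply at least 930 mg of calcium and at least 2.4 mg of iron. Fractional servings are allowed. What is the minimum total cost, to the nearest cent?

$1.86

For a min-cost LP with two ≥-constraints, a basic feasible solution has at most two positive variables.
milk only: max(930/348, 2.4/0.2) = 12 servings → $6.00.
Greek yogurt only: max(930/173, 2.4/0.1) = 24 servings → $36.00.
whole-barley bread only: max(930/71, 2.4/1.1) = 13.1 servings → $5.24.
milk + Greek yogurt: the both-tight solution has a negative serving — not a feasible corner.
milk + whole-barley bread with both tight: 2.313 servings and 1.761 servings → $1.86.
Greek yogurt + whole-barley bread with both tight: 4.654 servings and 1.759 servings → $7.68.
The minimum over all feasible corners is $1.86.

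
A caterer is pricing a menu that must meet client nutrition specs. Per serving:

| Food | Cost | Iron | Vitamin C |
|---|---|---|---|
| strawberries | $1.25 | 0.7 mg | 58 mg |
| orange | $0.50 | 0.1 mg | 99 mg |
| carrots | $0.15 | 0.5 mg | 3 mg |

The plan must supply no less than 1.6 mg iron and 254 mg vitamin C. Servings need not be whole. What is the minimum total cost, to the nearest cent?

strawberries only: max(1.6/0.7, 254/58) = 4.379 servings → $5.47.
orange only: max(1.6/0.1, 254/99) = 16 servings → $8.00.
carrots only: max(1.6/0.5, 254/3) = 84.67 servings → $12.70.
strawberries + orange with both tight: 2.094 servings and 1.339 servings → $3.29.
strawberries + carrots: the both-tight solution has a negative serving — not a feasible corner.
orange + carrots with both tight: 2.484 servings and 2.703 servings → $1.65.
The minimum over all feasible corners is $1.65.

$1.65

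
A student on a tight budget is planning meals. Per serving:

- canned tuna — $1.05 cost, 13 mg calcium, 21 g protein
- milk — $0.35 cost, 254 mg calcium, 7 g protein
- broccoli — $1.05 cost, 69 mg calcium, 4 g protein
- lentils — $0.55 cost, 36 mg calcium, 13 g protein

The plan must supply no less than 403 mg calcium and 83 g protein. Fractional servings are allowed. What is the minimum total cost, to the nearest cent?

$3.55

canned tuna only: max(403/13, 83/21) = 31 servings → $32.55.
milk only: max(403/254, 83/7) = 11.86 servings → $4.15.
broccoli only: max(403/69, 83/4) = 20.75 servings → $21.79.
lentils only: max(403/36, 83/13) = 11.19 servings → $6.16.
canned tuna + milk with both tight: 3.483 servings and 1.408 servings → $4.15.
canned tuna + broccoli with both tight: 2.946 servings and 5.286 servings → $8.64.
canned tuna + lentils with both targets exact would need a negative amount; discard.
milk + broccoli with both targets exact would need a negative amount; discard.
milk + lentils with both tight: 0.738 servings and 5.987 servings → $3.55.
broccoli + lentils with both tight: 2.989 servings and 5.465 servings → $6.14.
The minimum over all feasible corners is $3.55.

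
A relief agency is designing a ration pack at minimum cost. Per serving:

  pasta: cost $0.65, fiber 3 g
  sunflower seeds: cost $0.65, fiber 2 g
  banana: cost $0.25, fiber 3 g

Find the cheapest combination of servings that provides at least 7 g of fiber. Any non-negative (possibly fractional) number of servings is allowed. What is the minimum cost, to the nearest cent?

Cost per g of fiber: banana $0.0833, pasta $0.2167, sunflower seeds $0.3250.
With no serving limits, use only banana: 7 g / 3 g = 2.333 servings × $0.25 = $0.58.

$0.58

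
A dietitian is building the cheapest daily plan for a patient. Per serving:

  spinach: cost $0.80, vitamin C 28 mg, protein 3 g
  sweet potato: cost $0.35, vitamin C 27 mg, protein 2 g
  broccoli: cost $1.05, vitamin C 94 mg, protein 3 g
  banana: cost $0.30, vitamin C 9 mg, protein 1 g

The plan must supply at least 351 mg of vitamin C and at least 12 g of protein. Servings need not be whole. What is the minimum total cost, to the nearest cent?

$3.95

With two linear requirements the optimum uses one or two foods; enumerate the corners.
spinach only: max(351/28, 12/3) = 12.54 servings → $10.03.
sweet potato only: max(351/27, 12/2) = 13 servings → $4.55.
broccoli only: max(351/94, 12/3) = 4 servings → $4.20.
banana only: max(351/9, 12/1) = 39 servings → $11.70.
spinach + sweet potato with both targets exact would need a negative amount; discard.
spinach + broccoli with both tight: 0.3788 servings and 3.621 servings → $4.11.
spinach + banana with both targets exact would need a negative amount; discard.
sweet potato + broccoli with both tight: 0.7009 servings and 3.533 servings → $3.95.
sweet potato + banana: intersection lies outside the first quadrant.
broccoli + banana with both tight: 3.627 servings and 1.119 servings → $4.14.
So the least-cost plan costs $3.95.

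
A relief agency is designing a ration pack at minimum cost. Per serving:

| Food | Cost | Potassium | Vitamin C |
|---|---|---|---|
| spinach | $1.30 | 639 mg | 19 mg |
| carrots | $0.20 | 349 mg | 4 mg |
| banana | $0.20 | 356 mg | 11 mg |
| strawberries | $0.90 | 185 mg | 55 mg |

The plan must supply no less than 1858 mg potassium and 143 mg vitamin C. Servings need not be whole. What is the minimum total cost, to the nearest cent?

At the optimum either one food covers both requirements or two foods hit both targets exactly; no other combination can be cheaper.
spinach only: max(1858/639, 143/19) = 7.526 servings → $9.78.
carrots only: max(1858/349, 143/4) = 35.75 servings → $7.15.
banana only: max(1858/356, 143/11) = 13 servings → $2.60.
strawberries only: max(1858/185, 143/55) = 10.04 servings → $9.04.
spinach + carrots: intersection lies outside the first quadrant.
spinach + banana: intersection lies outside the first quadrant.
spinach + strawberries with both tight: 2.394 servings and 1.773 servings → $4.71.
carrots + banana with both targets exact would need a negative amount; discard.
carrots + strawberries with both tight: 4.104 servings and 2.302 servings → $2.89.
banana + strawberries with both tight: 4.317 servings and 1.737 servings → $2.43.
So the least-cost plan costs $2.43.

$2.43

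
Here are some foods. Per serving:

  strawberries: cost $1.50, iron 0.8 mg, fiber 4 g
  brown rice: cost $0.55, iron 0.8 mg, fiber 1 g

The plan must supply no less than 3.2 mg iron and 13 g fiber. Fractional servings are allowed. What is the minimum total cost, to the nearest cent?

A basic optimal solution has at most two foods positive. Try each food alone and each pair with both targets met exactly.
strawberries only: max(3.2/0.8, 13/4) = 4 servings → $6.00.
brown rice only: max(3.2/0.8, 13/1) = 13 servings → $7.15.
strawberries + brown rice with both tight: 3 servings and 1 serving → $5.05.
Cheapest feasible corner: $5.05.

$5.05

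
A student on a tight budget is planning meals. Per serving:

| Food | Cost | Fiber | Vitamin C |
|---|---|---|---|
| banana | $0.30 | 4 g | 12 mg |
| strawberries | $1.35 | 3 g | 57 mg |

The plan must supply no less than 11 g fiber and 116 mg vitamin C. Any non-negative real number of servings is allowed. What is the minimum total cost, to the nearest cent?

$2.77

The cheapest plan sits at a corner of the feasible region — with two constraints it uses at most two foods.
banana only: max(11/4, 116/12) = 9.667 servings → $2.90.
strawberries only: max(11/3, 116/57) = 3.667 servings → $4.95.
banana + strawberries with both tight: 1.453 servings and 1.729 servings → $2.77.
The minimum over all feasible corners is $2.77.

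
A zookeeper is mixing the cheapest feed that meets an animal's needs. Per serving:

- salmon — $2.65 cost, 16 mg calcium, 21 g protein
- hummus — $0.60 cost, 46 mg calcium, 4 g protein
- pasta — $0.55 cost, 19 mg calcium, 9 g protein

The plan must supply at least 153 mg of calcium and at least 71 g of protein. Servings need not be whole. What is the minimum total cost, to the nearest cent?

$4.37

Two binding constraints pin down two serving amounts, so the optimal mix uses at most two foods. The candidates are each food alone (scaled to the tighter of calcium/protein) and each pair with both constraints tight.
salmon only: max(153/16, 71/21) = 9.562 servings → $25.34.
hummus only: max(153/46, 71/4) = 17.75 servings → $10.65.
pasta only: max(153/19, 71/9) = 8.053 servings → $4.43.
salmon + hummus with both tight: 2.942 servings and 2.303 servings → $9.18.
salmon + pasta: the both-tight solution has a negative serving — not a feasible corner.
hummus + pasta with both tight: 0.08284 servings and 7.852 servings → $4.37.
The minimum over all feasible corners is $4.37.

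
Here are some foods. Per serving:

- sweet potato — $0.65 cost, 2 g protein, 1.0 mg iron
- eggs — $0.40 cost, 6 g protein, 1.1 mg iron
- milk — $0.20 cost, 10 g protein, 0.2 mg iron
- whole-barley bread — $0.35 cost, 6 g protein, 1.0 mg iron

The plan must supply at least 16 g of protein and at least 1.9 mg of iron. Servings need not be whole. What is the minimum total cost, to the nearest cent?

$0.73

Two binding constraints pin down two serving amounts, so the optimal mix uses at most two foods. The candidates are each food alone (scaled to the tighter of protein/iron) and each pair with both constraints tight.
sweet potato only: max(16/2, 1.9/1.0) = 8 servings → $5.20.
eggs only: max(16/6, 1.9/1.1) = 2.667 servings → $1.07.
milk only: max(16/10, 1.9/0.2) = 9.5 servings → $1.90.
whole-barley bread only: max(16/6, 1.9/1.0) = 2.667 servings → $0.93.
sweet potato + eggs: the both-tight solution has a negative serving — not a feasible corner.
sweet potato + milk with both tight: 1.646 servings and 1.271 servings → $1.32.
sweet potato + whole-barley bread: intersection lies outside the first quadrant.
eggs + milk with both tight: 1.612 servings and 0.6327 servings → $0.77.
eggs + whole-barley bread with both targets exact would need a negative amount; discard.
milk + whole-barley bread with both tight: 0.5227 servings and 1.795 servings → $0.73.
So the least-cost plan costs $0.73.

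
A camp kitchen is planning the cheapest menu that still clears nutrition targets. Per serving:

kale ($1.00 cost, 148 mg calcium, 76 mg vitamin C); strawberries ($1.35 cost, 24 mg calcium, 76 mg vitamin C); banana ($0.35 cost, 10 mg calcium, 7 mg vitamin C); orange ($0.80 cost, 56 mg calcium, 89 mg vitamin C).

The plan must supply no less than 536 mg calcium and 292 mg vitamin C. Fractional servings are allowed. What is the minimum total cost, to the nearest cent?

At the optimum either one food covers both requirements or two foods hit both targets exactly; no other combination can be cheaper.
kale only: max(536/148, 292/76) = 3.842 servings → $3.84.
strawberries only: max(536/24, 292/76) = 22.33 servings → $30.15.
banana only: max(536/10, 292/7) = 53.6 servings → $18.76.
orange only: max(536/56, 292/89) = 9.571 servings → $7.66.
kale + strawberries with both tight: 3.579 servings and 0.2632 servings → $3.93.
kale + banana with both tight: 3.014 servings and 8.986 servings → $6.16.
kale + orange with both tight: 3.516 servings and 0.2782 servings → $3.74.
strawberries + banana: the both-tight solution has a negative serving — not a feasible corner.
strawberries + orange with both targets exact would need a negative amount; discard.
banana + orange: the both-tight solution has a negative serving — not a feasible corner.
So the least-cost plan costs $3.74.

$3.74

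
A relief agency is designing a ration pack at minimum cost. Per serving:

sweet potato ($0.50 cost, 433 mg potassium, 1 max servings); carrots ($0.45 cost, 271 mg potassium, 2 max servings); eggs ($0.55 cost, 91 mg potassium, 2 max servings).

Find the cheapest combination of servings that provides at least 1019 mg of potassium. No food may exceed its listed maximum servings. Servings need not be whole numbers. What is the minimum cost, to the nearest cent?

$1.67

Cost per mg of potassium: sweet potato $0.0012, carrots $0.0017, eggs $0.0060.
Take 1 serving of sweet potato: +433.0 mg potassium for $0.50 (total $0.50, still need 586.0 mg).
Take 2 servings of carrots: +542.0 mg potassium for $0.90 (total $1.40, still need 44.0 mg).
Take 0.4835 servings of eggs: +44.0 mg potassium for $0.27 (total $1.67, still need 0.0 mg).
Greedy by cheapest-per-mg is optimal for a single linear constraint, so the minimum cost is $1.67.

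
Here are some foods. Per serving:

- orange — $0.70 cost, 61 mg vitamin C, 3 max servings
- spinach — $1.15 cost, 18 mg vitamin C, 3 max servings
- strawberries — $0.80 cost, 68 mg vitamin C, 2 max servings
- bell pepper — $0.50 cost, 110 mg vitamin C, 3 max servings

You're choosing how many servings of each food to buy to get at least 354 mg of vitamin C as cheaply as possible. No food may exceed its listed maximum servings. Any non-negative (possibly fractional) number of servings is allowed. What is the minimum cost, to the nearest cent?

Cost per mg of vitamin C: bell pepper $0.0045, orange $0.0115, strawberries $0.0118, spinach $0.0639.
Take 3 servings of bell pepper: +330.0 mg vitamin C for $1.50 (total $1.50, still need 24.0 mg).
Take 0.3934 servings of orange: +24.0 mg vitamin C for $0.28 (total $1.78, still need 0.0 mg).
Greedy by cheapest-per-mg is optimal for a single linear constraint, so the minimum cost is $1.78.

$1.78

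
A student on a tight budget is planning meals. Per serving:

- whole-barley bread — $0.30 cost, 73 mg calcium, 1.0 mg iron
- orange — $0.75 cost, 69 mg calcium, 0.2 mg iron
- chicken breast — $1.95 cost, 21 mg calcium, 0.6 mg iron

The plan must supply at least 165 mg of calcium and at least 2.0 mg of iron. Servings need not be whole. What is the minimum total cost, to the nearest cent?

Check every corner: each single food scaled to meet both minima, and each pair solved so both constraints bind.
whole-barley bread only: max(165/73, 2.0/1.0) = 2.26 servings → $0.68.
orange only: max(165/69, 2.0/0.2) = 10 servings → $7.50.
chicken breast only: max(165/21, 2.0/0.6) = 7.857 servings → $15.32.
whole-barley bread + orange with both tight: 1.93 servings and 0.3493 servings → $0.84.
whole-barley bread + chicken breast with both targets exact would need a negative amount; discard.
orange + chicken breast with both tight: 1.532 servings and 2.823 servings → $6.65.
Cheapest feasible corner: $0.68.

$0.68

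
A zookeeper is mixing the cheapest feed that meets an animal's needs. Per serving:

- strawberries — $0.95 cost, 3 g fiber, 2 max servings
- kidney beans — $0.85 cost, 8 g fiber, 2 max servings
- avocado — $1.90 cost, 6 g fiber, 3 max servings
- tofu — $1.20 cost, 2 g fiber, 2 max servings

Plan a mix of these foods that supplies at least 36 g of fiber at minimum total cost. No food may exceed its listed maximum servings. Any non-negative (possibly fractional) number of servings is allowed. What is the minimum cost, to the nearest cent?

$8.03

Cost per g of fiber: kidney beans $0.1062, strawberries $0.3167, avocado $0.3167, tofu $0.6000.
Take 2 servings of kidney beans: +16.0 g fiber for $1.70 (total $1.70, still need 20.0 g).
Take 2 servings of strawberries: +6.0 g fiber for $1.90 (total $3.60, still need 14.0 g).
Take 2.333 servings of avocado: +14.0 g fiber for $4.43 (total $8.03, still need 0.0 g).
Greedy by cheapest-per-g is optimal for a single linear constraint, so the minimum cost is $8.03.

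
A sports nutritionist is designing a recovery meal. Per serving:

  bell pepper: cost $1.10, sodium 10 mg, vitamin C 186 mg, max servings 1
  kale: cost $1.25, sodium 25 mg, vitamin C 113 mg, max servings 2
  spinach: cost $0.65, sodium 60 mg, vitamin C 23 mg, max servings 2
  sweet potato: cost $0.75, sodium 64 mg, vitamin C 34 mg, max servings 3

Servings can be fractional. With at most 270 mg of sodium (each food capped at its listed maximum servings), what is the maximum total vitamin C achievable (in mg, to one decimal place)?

Vitamin C per mg sodium: bell pepper 18.6, kale 4.52, sweet potato 0.5312, spinach 0.3833.
Take 1 serving of bell pepper: uses 10 mg sodium, +186.0 mg vitamin C (running total 186.0 mg).
Take 2 servings of kale: uses 50 mg sodium, +226.0 mg vitamin C (running total 412.0 mg).
Take 3 servings of sweet potato: uses 192 mg sodium, +102.0 mg vitamin C (running total 514.0 mg).
Take 0.3 servings of spinach: uses 18 mg sodium, +6.9 mg vitamin C (running total 520.9 mg).
Filling greedily by vitamin C-per-mg sodium is optimal for one linear limit, giving 520.9 mg.

520.9 mg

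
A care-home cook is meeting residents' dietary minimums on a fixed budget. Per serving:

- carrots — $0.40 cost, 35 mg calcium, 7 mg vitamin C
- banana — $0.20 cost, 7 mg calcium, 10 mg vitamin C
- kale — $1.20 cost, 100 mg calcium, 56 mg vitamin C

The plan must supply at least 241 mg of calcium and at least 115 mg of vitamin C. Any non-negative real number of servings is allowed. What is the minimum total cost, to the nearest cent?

$2.86

A basic optimal solution has at most two foods positive. Try each food alone and each pair with both targets met exactly.
carrots only: max(241/35, 115/7) = 16.43 servings → $6.57.
banana only: max(241/7, 115/10) = 34.43 servings → $6.89.
kale only: max(241/100, 115/56) = 2.41 servings → $2.89.
carrots + banana with both tight: 5.332 servings and 7.767 servings → $3.69.
carrots + kale with both tight: 1.584 servings and 1.856 servings → $2.86.
banana + kale with both targets exact would need a negative amount; discard.
Cheapest feasible corner: $2.86.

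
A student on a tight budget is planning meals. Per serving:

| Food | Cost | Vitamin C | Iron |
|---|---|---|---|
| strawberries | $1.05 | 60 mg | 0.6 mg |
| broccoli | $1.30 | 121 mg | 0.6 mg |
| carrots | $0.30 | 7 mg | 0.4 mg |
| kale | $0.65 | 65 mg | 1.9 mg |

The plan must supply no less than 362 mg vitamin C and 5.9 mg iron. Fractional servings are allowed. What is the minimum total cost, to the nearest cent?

This is a tiny linear program; its minimum lies at a vertex of the feasible set. List the vertices and price them.
strawberries only: max(362/60, 5.9/0.6) = 9.833 servings → $10.32.
broccoli only: max(362/121, 5.9/0.6) = 9.833 servings → $12.78.
carrots only: max(362/7, 5.9/0.4) = 51.71 servings → $15.51.
kale only: max(362/65, 5.9/1.9) = 5.569 servings → $3.62.
strawberries + broccoli: intersection lies outside the first quadrant.
strawberries + carrots with both tight: 5.227 servings and 6.909 servings → $7.56.
strawberries + kale with both tight: 4.057 servings and 1.824 servings → $5.45.
broccoli + carrots with both tight: 2.342 servings and 11.24 servings → $6.42.
broccoli + kale with both tight: 1.594 servings and 2.602 servings → $3.76.
carrots + kale: intersection lies outside the first quadrant.
So the least-cost plan costs $3.62.

$3.62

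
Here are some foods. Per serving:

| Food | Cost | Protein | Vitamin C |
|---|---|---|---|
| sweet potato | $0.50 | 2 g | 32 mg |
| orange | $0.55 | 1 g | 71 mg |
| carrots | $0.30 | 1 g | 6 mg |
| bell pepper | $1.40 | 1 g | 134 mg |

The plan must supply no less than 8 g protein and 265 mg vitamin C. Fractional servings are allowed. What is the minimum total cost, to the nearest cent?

Two binding constraints pin down two serving amounts, so the optimal mix uses at most two foods. The candidates are each food alone (scaled to the tighter of protein/vitamin C) and each pair with both constraints tight.
sweet potato only: max(8/2, 265/32) = 8.281 servings → $4.14.
orange only: max(8/1, 265/71) = 8 servings → $4.40.
carrots only: max(8/1, 265/6) = 44.17 servings → $13.25.
bell pepper only: max(8/1, 265/134) = 8 servings → $11.20.
sweet potato + orange with both tight: 2.755 servings and 2.491 servings → $2.75.
sweet potato + carrots with both targets exact would need a negative amount; discard.
sweet potato + bell pepper with both tight: 3.419 servings and 1.161 servings → $3.34.
orange + carrots with both tight: 3.338 servings and 4.662 servings → $3.23.
orange + bell pepper: intersection lies outside the first quadrant.
carrots + bell pepper with both tight: 6.305 servings and 1.695 servings → $4.26.
The minimum over all feasible corners is $2.75.

$2.75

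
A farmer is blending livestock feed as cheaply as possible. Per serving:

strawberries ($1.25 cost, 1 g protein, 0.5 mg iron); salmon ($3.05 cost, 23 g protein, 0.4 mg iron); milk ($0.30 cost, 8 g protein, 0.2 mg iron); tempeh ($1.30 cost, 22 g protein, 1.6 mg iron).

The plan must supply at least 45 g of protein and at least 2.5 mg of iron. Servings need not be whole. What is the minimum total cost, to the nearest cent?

$2.31

Two binding constraints pin down two serving amounts, so the optimal mix uses at most two foods. The candidates are each food alone (scaled to the tighter of protein/iron) and each pair with both constraints tight.
strawberries only: max(45/1, 2.5/0.5) = 45 servings → $56.25.
salmon only: max(45/23, 2.5/0.4) = 6.25 servings → $19.06.
milk only: max(45/8, 2.5/0.2) = 12.5 servings → $3.75.
tempeh only: max(45/22, 2.5/1.6) = 2.045 servings → $2.66.
strawberries + salmon with both tight: 3.559 servings and 1.802 servings → $9.94.
strawberries + milk with both tight: 2.895 servings and 5.263 servings → $5.20.
strawberries + tempeh with both targets exact would need a negative amount; discard.
salmon + milk: intersection lies outside the first quadrant.
salmon + tempeh with both tight: 0.6071 servings and 1.411 servings → $3.69.
milk + tempeh with both tight: 2.024 servings and 1.31 servings → $2.31.
So the least-cost plan costs $2.31.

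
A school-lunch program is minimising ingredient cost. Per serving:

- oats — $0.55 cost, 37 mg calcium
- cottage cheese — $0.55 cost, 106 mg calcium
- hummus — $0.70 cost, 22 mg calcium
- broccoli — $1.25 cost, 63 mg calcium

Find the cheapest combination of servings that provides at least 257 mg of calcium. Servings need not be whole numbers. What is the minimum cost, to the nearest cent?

$1.33

Cost per mg of calcium: cottage cheese $0.0052, oats $0.0149, broccoli $0.0198, hummus $0.0318.
With no serving limits, use only cottage cheese: 257 mg / 106 mg = 2.425 servings × $0.55 = $1.33.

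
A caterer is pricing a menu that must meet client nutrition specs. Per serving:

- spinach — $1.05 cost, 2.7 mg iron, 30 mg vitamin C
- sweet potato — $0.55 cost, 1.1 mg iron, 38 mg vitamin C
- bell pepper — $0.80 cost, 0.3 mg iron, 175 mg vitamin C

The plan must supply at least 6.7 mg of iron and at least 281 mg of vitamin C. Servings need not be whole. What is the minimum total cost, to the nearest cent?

$3.43

An LP optimum is at a vertex; with two nutrient constraints at most two foods are used. Check each candidate.
spinach only: max(6.7/2.7, 281/30) = 9.367 servings → $9.84.
sweet potato only: max(6.7/1.1, 281/38) = 7.395 servings → $4.07.
bell pepper only: max(6.7/0.3, 281/175) = 22.33 servings → $17.87.
spinach + sweet potato with both targets exact would need a negative amount; discard.
spinach + bell pepper with both tight: 2.348 servings and 1.203 servings → $3.43.
sweet potato + bell pepper with both tight: 6.009 servings and 0.3009 servings → $3.55.
The minimum over all feasible corners is $3.43.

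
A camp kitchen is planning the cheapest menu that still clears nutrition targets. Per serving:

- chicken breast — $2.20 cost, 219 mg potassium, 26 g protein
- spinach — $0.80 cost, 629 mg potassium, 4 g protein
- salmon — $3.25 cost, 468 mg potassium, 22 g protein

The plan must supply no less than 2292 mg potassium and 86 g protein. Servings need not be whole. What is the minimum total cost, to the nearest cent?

chicken breast only: max(2292/219, 86/26) = 10.47 servings → $23.02.
spinach only: max(2292/629, 86/4) = 21.5 servings → $17.20.
salmon only: max(2292/468, 86/22) = 4.897 servings → $15.92.
chicken breast + spinach with both tight: 2.903 servings and 2.633 servings → $8.49.
chicken breast + salmon with both targets exact would need a negative amount; discard.
spinach + salmon with both tight: 0.8504 servings and 3.754 servings → $12.88.
Cheapest feasible corner: $8.49.

$8.49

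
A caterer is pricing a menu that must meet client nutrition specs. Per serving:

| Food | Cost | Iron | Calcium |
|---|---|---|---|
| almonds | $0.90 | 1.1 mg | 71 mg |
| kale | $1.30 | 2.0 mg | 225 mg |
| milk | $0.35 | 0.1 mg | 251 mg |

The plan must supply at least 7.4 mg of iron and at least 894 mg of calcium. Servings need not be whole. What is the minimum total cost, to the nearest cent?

$4.88

almonds only: max(7.4/1.1, 894/71) = 12.59 servings → $11.33.
kale only: max(7.4/2.0, 894/225) = 3.973 servings → $5.17.
milk only: max(7.4/0.1, 894/251) = 74 servings → $25.90.
almonds + kale: intersection lies outside the first quadrant.
almonds + milk with both tight: 6.572 servings and 1.703 servings → $6.51.
kale + milk with both tight: 3.687 servings and 0.2565 servings → $4.88.
So the least-cost plan costs $4.88.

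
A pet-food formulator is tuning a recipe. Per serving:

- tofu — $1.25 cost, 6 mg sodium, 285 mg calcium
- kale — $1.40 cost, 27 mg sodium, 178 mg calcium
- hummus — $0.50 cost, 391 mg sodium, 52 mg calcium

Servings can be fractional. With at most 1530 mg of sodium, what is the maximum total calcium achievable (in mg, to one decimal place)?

Calcium per mg sodium: tofu 47.5, kale 6.593, hummus 0.133.
With no serving limits, spend the whole sodium allowance on tofu: 1530 mg / 6 mg × 285 mg = 72675.0 mg.

72675.0 mg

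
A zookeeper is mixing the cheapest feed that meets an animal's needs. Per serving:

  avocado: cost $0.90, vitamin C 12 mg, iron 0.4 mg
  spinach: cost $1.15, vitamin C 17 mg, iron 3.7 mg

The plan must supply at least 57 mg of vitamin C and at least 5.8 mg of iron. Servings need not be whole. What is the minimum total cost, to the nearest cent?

$3.86

With two linear requirements the optimum uses one or two foods; enumerate the corners.
avocado only: max(57/12, 5.8/0.4) = 14.5 servings → $13.05.
spinach only: max(57/17, 5.8/3.7) = 3.353 servings → $3.86.
avocado + spinach with both tight: 2.987 servings and 1.245 servings → $4.12.
Cheapest feasible corner: $3.86.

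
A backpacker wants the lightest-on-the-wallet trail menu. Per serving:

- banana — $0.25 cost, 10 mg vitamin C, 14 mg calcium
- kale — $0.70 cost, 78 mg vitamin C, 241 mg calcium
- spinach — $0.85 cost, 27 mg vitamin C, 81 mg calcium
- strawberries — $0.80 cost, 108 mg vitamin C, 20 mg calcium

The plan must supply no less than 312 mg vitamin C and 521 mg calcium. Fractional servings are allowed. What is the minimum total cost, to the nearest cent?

$2.56

The cheapest plan sits at a corner of the feasible region — with two constraints it uses at most two foods.
banana only: max(312/10, 521/14) = 37.21 servings → $9.30.
kale only: max(312/78, 521/241) = 4 servings → $2.80.
spinach only: max(312/27, 521/81) = 11.56 servings → $9.82.
strawberries only: max(312/108, 521/20) = 26.05 servings → $20.84.
banana + kale with both tight: 26.22 servings and 0.6388 servings → $7.00.
banana + spinach with both tight: 25.94 servings and 1.949 servings → $8.14.
banana + strawberries: intersection lies outside the first quadrant.
kale + spinach: the both-tight solution has a negative serving — not a feasible corner.
kale + strawberries with both tight: 2.045 servings and 1.412 servings → $2.56.
spinach + strawberries with both tight: 6.095 servings and 1.365 servings → $6.27.
The minimum over all feasible corners is $2.56.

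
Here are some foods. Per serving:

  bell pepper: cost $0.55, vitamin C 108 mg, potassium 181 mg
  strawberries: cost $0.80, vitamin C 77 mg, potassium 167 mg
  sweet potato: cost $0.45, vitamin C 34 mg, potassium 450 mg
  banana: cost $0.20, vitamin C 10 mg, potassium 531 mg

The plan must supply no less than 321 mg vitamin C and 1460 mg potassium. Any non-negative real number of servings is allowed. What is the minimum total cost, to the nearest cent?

$1.90

Check every corner: each single food scaled to meet both minima, and each pair solved so both constraints bind.
bell pepper only: max(321/108, 1460/181) = 8.066 servings → $4.44.
strawberries only: max(321/77, 1460/167) = 8.743 servings → $6.99.
sweet potato only: max(321/34, 1460/450) = 9.441 servings → $4.25.
banana only: max(321/10, 1460/531) = 32.1 servings → $6.42.
bell pepper + strawberries: the both-tight solution has a negative serving — not a feasible corner.
bell pepper + sweet potato with both tight: 2.234 servings and 2.346 servings → $2.28.
bell pepper + banana with both tight: 2.806 servings and 1.793 servings → $1.90.
strawberries + sweet potato with both tight: 3.272 servings and 2.03 servings → $3.53.
strawberries + banana with both tight: 3.974 servings and 1.5 servings → $3.48.
sweet potato + banana with both targets exact would need a negative amount; discard.
The minimum over all feasible corners is $1.90.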